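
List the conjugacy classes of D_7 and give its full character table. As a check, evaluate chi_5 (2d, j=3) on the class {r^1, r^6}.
Conjugacy classes: {e} of size 1, {r^1, r^6} of size 2, {r^2, r^5} of size 2, {r^3, r^4} of size 2, {s, sr, ..., sr^6} of size 7.
Character table:
  irrep \ class              {e} (size 1)  {r^1, r^6} (size 2)  {r^2, r^5} (size 2)  {r^3, r^4} (size 2)  {s, sr, ..., sr^6} (size 7)
  chi_1 (triv)               1             1                    1                    1                    1                          
  chi_2 (sign: r->1, s->-1)  1             1                    1                    1                    -1                         
  chi_3 (2d, j=1)            2             2*cos(2*pi/7)        -2*cos(3*pi/7)       -2*cos(pi/7)         0                          
  chi_4 (2d, j=2)            2             -2*cos(3*pi/7)       -2*cos(pi/7)         2*cos(2*pi/7)        0                          
  chi_5 (2d, j=3)            2             -2*cos(pi/7)         2*cos(2*pi/7)        -2*cos(3*pi/7)       0                          

Spot check: chi_5 (2d, j=3) on {r^1, r^6} = -2*cos(pi/7).

Solution. D_7 has order 2*7 = 14 with 5 conjugacy classes, hence 5 irreducibles. Sum of squared dims 1 + 1 + 4 + 4 + 4 = 14 = |G|. Linear characters come from the abelianisation; the 2-dimensional irreps have character r^k -> 2*cos(2*pi*j*k/7), reflections -> 0.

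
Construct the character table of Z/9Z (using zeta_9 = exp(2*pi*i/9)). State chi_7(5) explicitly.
Character table of Z/9Z (irreps indexed chi_0,...,chi_8 with chi_k(m) = zeta_9^(k*m), zeta_9 = exp(2*pi*i/9)):
  irrep \ class  {0} (size 1)  {1} (size 1)    {2} (size 1)    {3} (size 1)    {4} (size 1)    {5} (size 1)    {6} (size 1)    {7} (size 1)    {8} (size 1)  
  chi_0          1             1               1               1               1               1               1               1               1             
  chi_1          1             exp(2*I*pi/9)   exp(4*I*pi/9)   exp(2*I*pi/3)   exp(8*I*pi/9)   exp(-8*I*pi/9)  exp(-2*I*pi/3)  exp(-4*I*pi/9)  exp(-2*I*pi/9)
  chi_2          1             exp(4*I*pi/9)   exp(8*I*pi/9)   exp(-2*I*pi/3)  exp(-2*I*pi/9)  exp(2*I*pi/9)   exp(2*I*pi/3)   exp(-8*I*pi/9)  exp(-4*I*pi/9)
  chi_3          1             exp(2*I*pi/3)   exp(-2*I*pi/3)  1               exp(2*I*pi/3)   exp(-2*I*pi/3)  1               exp(2*I*pi/3)   exp(-2*I*pi/3)
  chi_4          1             exp(8*I*pi/9)   exp(-2*I*pi/9)  exp(2*I*pi/3)   exp(-4*I*pi/9)  exp(4*I*pi/9)   exp(-2*I*pi/3)  exp(2*I*pi/9)   exp(-8*I*pi/9)
  chi_5          1             exp(-8*I*pi/9)  exp(2*I*pi/9)   exp(-2*I*pi/3)  exp(4*I*pi/9)   exp(-4*I*pi/9)  exp(2*I*pi/3)   exp(-2*I*pi/9)  exp(8*I*pi/9) 
  chi_6          1             exp(-2*I*pi/3)  exp(2*I*pi/3)   1               exp(-2*I*pi/3)  exp(2*I*pi/3)   1               exp(-2*I*pi/3)  exp(2*I*pi/3) 
  chi_7          1             exp(-4*I*pi/9)  exp(-8*I*pi/9)  exp(2*I*pi/3)   exp(2*I*pi/9)   exp(-2*I*pi/9)  exp(-2*I*pi/3)  exp(8*I*pi/9)   exp(4*I*pi/9) 
  chi_8          1             exp(-2*I*pi/9)  exp(-4*I*pi/9)  exp(-2*I*pi/3)  exp(-8*I*pi/9)  exp(8*I*pi/9)   exp(2*I*pi/3)   exp(4*I*pi/9)   exp(2*I*pi/9) 

Spot check: chi_7(5) = zeta_9^(7*5) = zeta_9^35 = exp(-2*I*pi/9).

Justification: Z/9Z is abelian, so all 9 irreducible complex representations are 1-dimensional. They are given by chi_k(m) = zeta_9^(k*m) for k = 0,...,8. Row orthogonality: sum_m chi_k(m) conj(chi_l(m)) = 9 * [k = l].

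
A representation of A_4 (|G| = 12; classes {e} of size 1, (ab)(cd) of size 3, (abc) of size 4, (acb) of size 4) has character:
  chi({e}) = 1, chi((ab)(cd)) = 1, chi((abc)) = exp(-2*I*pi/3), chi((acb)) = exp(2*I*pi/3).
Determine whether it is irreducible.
Irreducible: <chi, chi> = 1.

Proof sketch: <chi, chi> = (1/|G|) sum_C |C| * |chi(C)|^2 = (1/12)[1*|1|^2 + 3*|1|^2 + 4*|exp(-2*I*pi/3)|^2 + 4*|exp(2*I*pi/3)|^2]
  = (1/12)[(1) + (3) + (4) + (4)] = 12/12 = 1.
(Exp terms are combined using exp(i*s)*conj(exp(i*t)) = exp(i*(s-t)), and sums of them are collapsed using the identity that for every m > 1 the m distinct m-th roots of unity sum to 0, e.g. 1 + exp(2*I*pi/3) + exp(-2*I*pi/3) = 0.)
A character is irreducible iff <chi, chi> = 1, so this representation is irreducible.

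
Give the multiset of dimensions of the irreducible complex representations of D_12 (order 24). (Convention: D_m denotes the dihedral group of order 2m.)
Dimensions: 1, 1, 1, 1, 2, 2, 2, 2, 2

Reasoning: There are 9 irreducibles (= number of conjugacy classes). Their dimensions d_i satisfy sum d_i^2 = |G| = 24: 1 + 1 + 1 + 1 + 4 + 4 + 4 + 4 + 4 = 24.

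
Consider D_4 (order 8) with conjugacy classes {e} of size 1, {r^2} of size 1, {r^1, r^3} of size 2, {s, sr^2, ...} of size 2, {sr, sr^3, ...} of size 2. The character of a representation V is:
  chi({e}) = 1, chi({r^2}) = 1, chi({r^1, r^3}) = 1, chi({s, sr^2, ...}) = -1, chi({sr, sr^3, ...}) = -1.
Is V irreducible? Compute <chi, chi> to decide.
Irreducible: <chi, chi> = 1.

Derivation: <chi, chi> = (1/|G|) sum_C |C| * |chi(C)|^2 = (1/8)[1*|1|^2 + 1*|1|^2 + 2*|1|^2 + 2*|-1|^2 + 2*|-1|^2]
  = (1/8)[(1) + (1) + (2) + (2) + (2)] = 8/8 = 1.
A character is irreducible iff <chi, chi> = 1, so this representation is irreducible.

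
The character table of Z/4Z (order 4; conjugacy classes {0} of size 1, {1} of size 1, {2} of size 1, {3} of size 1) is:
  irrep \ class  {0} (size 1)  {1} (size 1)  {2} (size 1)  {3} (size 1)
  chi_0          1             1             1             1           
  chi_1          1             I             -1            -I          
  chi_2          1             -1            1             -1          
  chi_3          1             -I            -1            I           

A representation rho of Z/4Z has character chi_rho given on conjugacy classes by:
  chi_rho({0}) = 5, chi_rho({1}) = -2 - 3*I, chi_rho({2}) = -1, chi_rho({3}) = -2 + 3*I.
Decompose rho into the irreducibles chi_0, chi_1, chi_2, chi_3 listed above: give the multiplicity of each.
Multiplicities: chi_0: 0, chi_1: 0, chi_2: 2, chi_3: 3.

Details: Use <chi_rho, chi> = (1/|G|) sum_C |C| * chi_rho(C) * conj(chi(C)) with |G| = 4 for each irreducible chi in the table:
  <chi_rho, chi_0> = (1/4)[1*(5)*conj(1) + 1*(-2 - 3*I)*conj(1) + 1*(-1)*conj(1) + 1*(-2 + 3*I)*conj(1)]
      = (1/4)[(5) + (-2 - 3*I) + (-1) + (-2 + 3*I)] = 0/4 = 0
  <chi_rho, chi_1> = (1/4)[1*(5)*conj(1) + 1*(-2 - 3*I)*conj(I) + 1*(-1)*conj(-1) + 1*(-2 + 3*I)*conj(-I)]
      = (1/4)[(5) + (-3 + 2*I) + (1) + (-3 - 2*I)] = 0/4 = 0
  <chi_rho, chi_2> = (1/4)[1*(5)*conj(1) + 1*(-2 - 3*I)*conj(-1) + 1*(-1)*conj(1) + 1*(-2 + 3*I)*conj(-1)]
      = (1/4)[(5) + (2 + 3*I) + (-1) + (2 - 3*I)] = 8/4 = 2
  <chi_rho, chi_3> = (1/4)[1*(5)*conj(1) + 1*(-2 - 3*I)*conj(-I) + 1*(-1)*conj(-1) + 1*(-2 + 3*I)*conj(I)]
      = (1/4)[(5) + (3 - 2*I) + (1) + (3 + 2*I)] = 12/4 = 3
(Exp terms are combined using exp(i*s)*conj(exp(i*t)) = exp(i*(s-t)), and sums of them are collapsed using the identity that for every m > 1 the m distinct m-th roots of unity sum to 0, e.g. 1 + exp(2*I*pi/3) + exp(-2*I*pi/3) = 0.)
Dimension check: dim(rho) = sum (mult * dim) = 0*1 + 0*1 + 2*1 + 3*1 = 5 = chi_rho(e) = 5.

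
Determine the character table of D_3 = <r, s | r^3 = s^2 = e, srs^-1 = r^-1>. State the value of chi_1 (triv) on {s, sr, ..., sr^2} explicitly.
Conjugacy classes: {e} of size 1, {r^1, r^2} of size 2, {s, sr, ..., sr^2} of size 3.
Character table:
  irrep \ class              {e} (size 1)  {r^1, r^2} (size 2)  {s, sr, ..., sr^2} (size 3)
  chi_1 (triv)               1             1                    1                          
  chi_2 (sign: r->1, s->-1)  1             1                    -1                         
  chi_3 (2d, j=1)            2             -1                   0                          

Spot check: chi_1 (triv) on {s, sr, ..., sr^2} = 1.

Solution. D_3 has order 2*3 = 6 with 3 conjugacy classes, hence 3 irreducibles. Sum of squared dims 1 + 1 + 4 = 6 = |G|. Linear characters come from the abelianisation; the 2-dimensional irreps have character r^k -> 2*cos(2*pi*j*k/3), reflections -> 0.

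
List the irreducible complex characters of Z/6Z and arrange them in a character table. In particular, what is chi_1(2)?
Character table of Z/6Z (irreps indexed chi_0,...,chi_5 with chi_k(m) = zeta_6^(k*m), zeta_6 = exp(2*pi*i/6)):
  irrep \ class  {0} (size 1)  {1} (size 1)    {2} (size 1)    {3} (size 1)  {4} (size 1)    {5} (size 1)  
  chi_0          1             1               1               1             1               1             
  chi_1          1             exp(I*pi/3)     exp(2*I*pi/3)   -1            exp(-2*I*pi/3)  exp(-I*pi/3)  
  chi_2          1             exp(2*I*pi/3)   exp(-2*I*pi/3)  1             exp(2*I*pi/3)   exp(-2*I*pi/3)
  chi_3          1             -1              1               -1            1               -1            
  chi_4          1             exp(-2*I*pi/3)  exp(2*I*pi/3)   1             exp(-2*I*pi/3)  exp(2*I*pi/3) 
  chi_5          1             exp(-I*pi/3)    exp(-2*I*pi/3)  -1            exp(2*I*pi/3)   exp(I*pi/3)   

Spot check: chi_1(2) = zeta_6^(1*2) = zeta_6^2 = exp(2*I*pi/3).

Why: Z/6Z is abelian, so all 6 irreducible complex representations are 1-dimensional. They are given by chi_k(m) = zeta_6^(k*m) for k = 0,...,5. Row orthogonality: sum_m chi_k(m) conj(chi_l(m)) = 6 * [k = l].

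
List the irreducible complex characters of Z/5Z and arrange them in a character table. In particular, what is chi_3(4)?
Character table of Z/5Z (irreps indexed chi_0,...,chi_4 with chi_k(m) = zeta_5^(k*m), zeta_5 = exp(2*pi*i/5)):
  irrep \ class  {0} (size 1)  {1} (size 1)    {2} (size 1)    {3} (size 1)    {4} (size 1)  
  chi_0          1             1               1               1               1             
  chi_1          1             exp(2*I*pi/5)   exp(4*I*pi/5)   exp(-4*I*pi/5)  exp(-2*I*pi/5)
  chi_2          1             exp(4*I*pi/5)   exp(-2*I*pi/5)  exp(2*I*pi/5)   exp(-4*I*pi/5)
  chi_3          1             exp(-4*I*pi/5)  exp(2*I*pi/5)   exp(-2*I*pi/5)  exp(4*I*pi/5) 
  chi_4          1             exp(-2*I*pi/5)  exp(-4*I*pi/5)  exp(4*I*pi/5)   exp(2*I*pi/5) 

Spot check: chi_3(4) = zeta_5^(3*4) = zeta_5^12 = exp(4*I*pi/5).

Derivation: Z/5Z is abelian, so all 5 irreducible complex representations are 1-dimensional. They are given by chi_k(m) = zeta_5^(k*m) for k = 0,...,4. Row orthogonality: sum_m chi_k(m) conj(chi_l(m)) = 5 * [k = l].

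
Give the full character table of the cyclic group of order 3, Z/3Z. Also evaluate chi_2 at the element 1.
Character table of Z/3Z (irreps indexed chi_0,...,chi_2 with chi_k(m) = zeta_3^(k*m), zeta_3 = exp(2*pi*i/3)):
  irrep \ class  {0} (size 1)  {1} (size 1)    {2} (size 1)  
  chi_0          1             1               1             
  chi_1          1             exp(2*I*pi/3)   exp(-2*I*pi/3)
  chi_2          1             exp(-2*I*pi/3)  exp(2*I*pi/3) 

Spot check: chi_2(1) = zeta_3^(2*1) = zeta_3^2 = exp(-2*I*pi/3).

Why: Z/3Z is abelian, so all 3 irreducible complex representations are 1-dimensional. They are given by chi_k(m) = zeta_3^(k*m) for k = 0,...,2. Row orthogonality: sum_m chi_k(m) conj(chi_l(m)) = 3 * [k = l].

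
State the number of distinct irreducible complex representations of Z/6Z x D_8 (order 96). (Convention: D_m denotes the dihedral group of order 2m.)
42

Working: The number of irreducible complex representations of a finite group equals its number of conjugacy classes. For a direct product, #classes(G x H) = #classes(G) * #classes(H). Z/6Z has 6 classes (abelian), D_8 has 7 classes, so 6 * 7 = 42, so Z/6Z x D_8 (order 96) has exactly 42 irreducible complex representations.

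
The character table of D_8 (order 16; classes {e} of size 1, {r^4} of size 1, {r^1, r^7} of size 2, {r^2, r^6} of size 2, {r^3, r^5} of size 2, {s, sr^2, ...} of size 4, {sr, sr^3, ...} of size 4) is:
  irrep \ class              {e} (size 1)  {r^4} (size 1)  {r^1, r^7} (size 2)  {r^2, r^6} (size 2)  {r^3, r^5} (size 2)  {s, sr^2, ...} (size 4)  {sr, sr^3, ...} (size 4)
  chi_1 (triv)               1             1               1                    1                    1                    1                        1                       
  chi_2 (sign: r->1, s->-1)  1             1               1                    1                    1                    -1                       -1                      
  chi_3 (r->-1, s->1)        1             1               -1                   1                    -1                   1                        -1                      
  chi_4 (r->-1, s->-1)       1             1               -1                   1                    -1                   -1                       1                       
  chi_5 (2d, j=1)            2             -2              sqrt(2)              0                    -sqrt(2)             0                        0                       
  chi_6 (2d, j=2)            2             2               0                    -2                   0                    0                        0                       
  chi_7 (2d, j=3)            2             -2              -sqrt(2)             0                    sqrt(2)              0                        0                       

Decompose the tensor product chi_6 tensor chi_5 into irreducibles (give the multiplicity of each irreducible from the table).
chi_6 tensor chi_5 = chi_5 + chi_7 (all other irreducibles have multiplicity 0).

Why: The character of a tensor product is the pointwise product (chi_6 * chi_5)(C) = chi_6(C) * chi_5(C):
  {e}: (2)*(2), {r^4}: (2)*(-2), {r^1, r^7}: (0)*(sqrt(2)), {r^2, r^6}: (-2)*(0), {r^3, r^5}: (0)*(-sqrt(2)), {s, sr^2, ...}: (0)*(0), {sr, sr^3, ...}: (0)*(0)
so (chi_6 * chi_5) takes values
  {e} -> 4, {r^4} -> -4, {r^1, r^7} -> 0, {r^2, r^6} -> 0, {r^3, r^5} -> 0, {s, sr^2, ...} -> 0, {sr, sr^3, ...} -> 0.
Now take the inner product of this character with each irreducible chi from the table, <chi_6*chi_5, chi> = (1/16) sum_C |C| (chi_6*chi_5)(C) conj(chi(C)):
  <chi_6*chi_5, chi_1> = (1/16)[1*(4)*conj(1) + 1*(-4)*conj(1) + 2*(0)*conj(1) + 2*(0)*conj(1) + 2*(0)*conj(1) + 4*(0)*conj(1) + 4*(0)*conj(1)]
      = (1/16)[(4) + (-4) + (0) + (0) + (0) + (0) + (0)] = 0/16 = 0
  <chi_6*chi_5, chi_2> = (1/16)[1*(4)*conj(1) + 1*(-4)*conj(1) + 2*(0)*conj(1) + 2*(0)*conj(1) + 2*(0)*conj(1) + 4*(0)*conj(-1) + 4*(0)*conj(-1)]
      = (1/16)[(4) + (-4) + (0) + (0) + (0) + (0) + (0)] = 0/16 = 0
  <chi_6*chi_5, chi_3> = (1/16)[1*(4)*conj(1) + 1*(-4)*conj(1) + 2*(0)*conj(-1) + 2*(0)*conj(1) + 2*(0)*conj(-1) + 4*(0)*conj(1) + 4*(0)*conj(-1)]
      = (1/16)[(4) + (-4) + (0) + (0) + (0) + (0) + (0)] = 0/16 = 0
  <chi_6*chi_5, chi_4> = (1/16)[1*(4)*conj(1) + 1*(-4)*conj(1) + 2*(0)*conj(-1) + 2*(0)*conj(1) + 2*(0)*conj(-1) + 4*(0)*conj(-1) + 4*(0)*conj(1)]
      = (1/16)[(4) + (-4) + (0) + (0) + (0) + (0) + (0)] = 0/16 = 0
  <chi_6*chi_5, chi_5> = (1/16)[1*(4)*conj(2) + 1*(-4)*conj(-2) + 2*(0)*conj(sqrt(2)) + 2*(0)*conj(0) + 2*(0)*conj(-sqrt(2)) + 4*(0)*conj(0) + 4*(0)*conj(0)]
      = (1/16)[(8) + (8) + (0) + (0) + (0) + (0) + (0)] = 16/16 = 1
  <chi_6*chi_5, chi_6> = (1/16)[1*(4)*conj(2) + 1*(-4)*conj(2) + 2*(0)*conj(0) + 2*(0)*conj(-2) + 2*(0)*conj(0) + 4*(0)*conj(0) + 4*(0)*conj(0)]
      = (1/16)[(8) + (-8) + (0) + (0) + (0) + (0) + (0)] = 0/16 = 0
  <chi_6*chi_5, chi_7> = (1/16)[1*(4)*conj(2) + 1*(-4)*conj(-2) + 2*(0)*conj(-sqrt(2)) + 2*(0)*conj(0) + 2*(0)*conj(sqrt(2)) + 4*(0)*conj(0) + 4*(0)*conj(0)]
      = (1/16)[(8) + (8) + (0) + (0) + (0) + (0) + (0)] = 16/16 = 1
Hence the multiplicities are chi_5: 1, chi_7: 1. Dimension check: dim(chi_6)*dim(chi_5) = 2*2 = 4 and sum (mult * dim) = 1*2 + 1*2 = 4.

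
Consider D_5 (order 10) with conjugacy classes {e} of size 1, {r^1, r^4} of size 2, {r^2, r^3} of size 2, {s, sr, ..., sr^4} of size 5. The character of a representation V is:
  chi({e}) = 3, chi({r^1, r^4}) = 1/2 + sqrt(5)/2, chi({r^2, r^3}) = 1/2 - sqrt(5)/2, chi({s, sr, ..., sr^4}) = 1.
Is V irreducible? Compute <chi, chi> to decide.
Not irreducible (reducible): <chi, chi> = 2 > 1.

Proof sketch: <chi, chi> = (1/|G|) sum_C |C| * |chi(C)|^2 = (1/10)[1*|3|^2 + 2*|1/2 + sqrt(5)/2|^2 + 2*|1/2 - sqrt(5)/2|^2 + 5*|1|^2]
  = (1/10)[(9) + (sqrt(5) + 3) + (3 - sqrt(5)) + (5)] = 20/10 = 2.
A character is irreducible iff <chi, chi> = 1, so this representation is reducible.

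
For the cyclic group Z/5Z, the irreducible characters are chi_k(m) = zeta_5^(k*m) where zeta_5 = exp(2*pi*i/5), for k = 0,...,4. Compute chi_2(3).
chi_2(3) = zeta_5^6 = exp(2*I*pi/5)

Working: chi_2(3) = zeta_5^(2*3) = zeta_5^6. Since zeta_5^5 = 1, this equals zeta_5^1 = exp(2*pi*i*1/5) = exp(2*I*pi/5).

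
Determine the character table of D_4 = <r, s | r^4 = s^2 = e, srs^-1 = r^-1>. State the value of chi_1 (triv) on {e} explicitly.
Conjugacy classes: {e} of size 1, {r^2} of size 1, {r^1, r^3} of size 2, {s, sr^2, ...} of size 2, {sr, sr^3, ...} of size 2.
Character table:
  irrep \ class              {e} (size 1)  {r^2} (size 1)  {r^1, r^3} (size 2)  {s, sr^2, ...} (size 2)  {sr, sr^3, ...} (size 2)
  chi_1 (triv)               1             1               1                    1                        1                       
  chi_2 (sign: r->1, s->-1)  1             1               1                    -1                       -1                      
  chi_3 (r->-1, s->1)        1             1               -1                   1                        -1                      
  chi_4 (r->-1, s->-1)       1             1               -1                   -1                       1                       
  chi_5 (2d, j=1)            2             -2              0                    0                        0                       

Spot check: chi_1 (triv) on {e} = 1.

Derivation: D_4 has order 2*4 = 8 with 5 conjugacy classes, hence 5 irreducibles. Sum of squared dims 1 + 1 + 1 + 1 + 4 = 8 = |G|. Linear characters come from the abelianisation; the 2-dimensional irreps have character r^k -> 2*cos(2*pi*j*k/4), reflections -> 0.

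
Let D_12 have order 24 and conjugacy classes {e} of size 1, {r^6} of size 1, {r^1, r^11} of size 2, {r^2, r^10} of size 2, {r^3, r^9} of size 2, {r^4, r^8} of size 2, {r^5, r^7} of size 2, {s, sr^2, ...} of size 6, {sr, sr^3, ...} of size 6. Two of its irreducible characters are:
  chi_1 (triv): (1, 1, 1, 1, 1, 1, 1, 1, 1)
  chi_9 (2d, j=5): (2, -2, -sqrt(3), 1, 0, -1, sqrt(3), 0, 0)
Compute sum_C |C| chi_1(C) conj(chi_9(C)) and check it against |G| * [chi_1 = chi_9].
Sum = 0; so <chi_1, chi_9> = 0 (distinct irreducibles are orthogonal).

Details: Compute term by term over conjugacy classes (|C| * chi_1(C) * conj(chi_9(C))):
  1*(1)*conj(2) + 1*(1)*conj(-2) + 2*(1)*conj(-sqrt(3)) + 2*(1)*conj(1) + 2*(1)*conj(0) + 2*(1)*conj(-1) + 2*(1)*conj(sqrt(3)) + 6*(1)*conj(0) + 6*(1)*conj(0)
  = (2) + (-2) + (-2*sqrt(3)) + (2) + (0) + (-2) + (2*sqrt(3)) + (0) + (0)
  = 0.
Dividing by |G| = 24 gives 0/24 = 0, matching the row-orthogonality relation <chi_1, chi_9> = [chi_1 = chi_9].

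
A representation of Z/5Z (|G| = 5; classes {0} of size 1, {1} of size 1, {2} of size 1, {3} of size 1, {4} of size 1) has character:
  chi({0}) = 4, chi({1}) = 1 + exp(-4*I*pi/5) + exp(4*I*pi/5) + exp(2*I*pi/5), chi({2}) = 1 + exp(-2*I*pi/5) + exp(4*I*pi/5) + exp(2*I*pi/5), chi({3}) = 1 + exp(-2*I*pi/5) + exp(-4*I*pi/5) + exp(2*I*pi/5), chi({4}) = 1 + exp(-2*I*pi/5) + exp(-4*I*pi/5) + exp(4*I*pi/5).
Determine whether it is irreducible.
Not irreducible (reducible): <chi, chi> = 4 > 1.

Justification: <chi, chi> = (1/|G|) sum_C |C| * |chi(C)|^2 = (1/5)[1*|4|^2 + 1*|1 + exp(-4*I*pi/5) + exp(4*I*pi/5) + exp(2*I*pi/5)|^2 + 1*|1 + exp(-2*I*pi/5) + exp(4*I*pi/5) + exp(2*I*pi/5)|^2 + 1*|1 + exp(-2*I*pi/5) + exp(-4*I*pi/5) + exp(2*I*pi/5)|^2 + 1*|1 + exp(-2*I*pi/5) + exp(-4*I*pi/5) + exp(4*I*pi/5)|^2]
  = (1/5)[(16) + (1) + (1) + (1) + (1)] = 20/5 = 4.
(Exp terms are combined using exp(i*s)*conj(exp(i*t)) = exp(i*(s-t)), and sums of them are collapsed using the identity that for every m > 1 the m distinct m-th roots of unity sum to 0, e.g. 1 + exp(2*I*pi/3) + exp(-2*I*pi/3) = 0.)
A character is irreducible iff <chi, chi> = 1, so this representation is reducible.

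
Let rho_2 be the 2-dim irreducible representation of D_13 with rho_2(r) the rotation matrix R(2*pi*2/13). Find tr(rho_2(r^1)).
chi_{rho_2}(r^1) = 2*cos(2*pi*2*1/13) = 2*cos(4*pi/13)

Details: rho_2(r^1) is rotation by angle 2*pi*2*1/13, whose trace is 2*cos(2*pi*2*1/13) = 2*cos(4*pi/13).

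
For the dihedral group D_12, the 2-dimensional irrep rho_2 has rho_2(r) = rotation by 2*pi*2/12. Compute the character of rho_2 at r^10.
chi_{rho_2}(r^10) = 2*cos(2*pi*2*10/12) = -1

Why: rho_2(r^10) is rotation by angle 2*pi*2*10/12, whose trace is 2*cos(2*pi*2*10/12) = -1.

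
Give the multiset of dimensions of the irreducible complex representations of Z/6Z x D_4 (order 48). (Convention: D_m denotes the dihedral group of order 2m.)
Dimensions: 1, 1, 1, 1, 1, 1, 1, 1, 1, 1, 1, 1, 1, 1, 1, 1, 1, 1, 1, 1, 1, 1, 1, 1, 2, 2, 2, 2, 2, 2

Justification: There are 30 irreducibles (= number of conjugacy classes). Their dimensions d_i satisfy sum d_i^2 = |G| = 48: 1 + 1 + 1 + 1 + 1 + 1 + 1 + 1 + 1 + 1 + 1 + 1 + 1 + 1 + 1 + 1 + 1 + 1 + 1 + 1 + 1 + 1 + 1 + 1 + 4 + 4 + 4 + 4 + 4 + 4 = 48. (For the product with Z/6Z: each of the 6 1-dim characters of Z/6Z tensors with each irrep of D_4, giving 6 copies of each D_4-dimension.)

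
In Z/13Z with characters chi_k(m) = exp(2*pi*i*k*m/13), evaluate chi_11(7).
chi_11(7) = zeta_13^77 = exp(-2*I*pi/13)

Argument: chi_11(7) = zeta_13^(11*7) = zeta_13^77. Since zeta_13^13 = 1, this equals zeta_13^12 = exp(2*pi*i*12/13) = exp(-2*I*pi/13).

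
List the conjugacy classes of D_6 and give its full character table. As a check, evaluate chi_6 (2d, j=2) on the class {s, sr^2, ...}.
Conjugacy classes: {e} of size 1, {r^3} of size 1, {r^1, r^5} of size 2, {r^2, r^4} of size 2, {s, sr^2, ...} of size 3, {sr, sr^3, ...} of size 3.
Character table:
  irrep \ class              {e} (size 1)  {r^3} (size 1)  {r^1, r^5} (size 2)  {r^2, r^4} (size 2)  {s, sr^2, ...} (size 3)  {sr, sr^3, ...} (size 3)
  chi_1 (triv)               1             1               1                    1                    1                        1                       
  chi_2 (sign: r->1, s->-1)  1             1               1                    1                    -1                       -1                      
  chi_3 (r->-1, s->1)        1             -1              -1                   1                    1                        -1                      
  chi_4 (r->-1, s->-1)       1             -1              -1                   1                    -1                       1                       
  chi_5 (2d, j=1)            2             -2              1                    -1                   0                        0                       
  chi_6 (2d, j=2)            2             2               -1                   -1                   0                        0                       

Spot check: chi_6 (2d, j=2) on {s, sr^2, ...} = 0.

Solution. D_6 has order 2*6 = 12 with 6 conjugacy classes, hence 6 irreducibles. Sum of squared dims 1 + 1 + 1 + 1 + 4 + 4 = 12 = |G|. Linear characters come from the abelianisation; the 2-dimensional irreps have character r^k -> 2*cos(2*pi*j*k/6), reflections -> 0.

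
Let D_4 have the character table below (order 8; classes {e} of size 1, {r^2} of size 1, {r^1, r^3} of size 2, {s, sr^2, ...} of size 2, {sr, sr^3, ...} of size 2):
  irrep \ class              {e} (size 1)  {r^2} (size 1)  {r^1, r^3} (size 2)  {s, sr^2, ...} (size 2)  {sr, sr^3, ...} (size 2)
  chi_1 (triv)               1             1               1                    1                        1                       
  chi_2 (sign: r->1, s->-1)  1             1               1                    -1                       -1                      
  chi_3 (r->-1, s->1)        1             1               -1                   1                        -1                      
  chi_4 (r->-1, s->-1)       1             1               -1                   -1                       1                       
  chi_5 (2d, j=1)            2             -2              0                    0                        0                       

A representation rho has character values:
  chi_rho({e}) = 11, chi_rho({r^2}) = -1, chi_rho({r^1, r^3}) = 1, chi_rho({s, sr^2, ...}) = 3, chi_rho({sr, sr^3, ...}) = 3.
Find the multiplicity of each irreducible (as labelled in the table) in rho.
Multiplicities: chi_1: 3, chi_2: 0, chi_3: 1, chi_4: 1, chi_5: 3.

Explanation: Use <chi_rho, chi> = (1/|G|) sum_C |C| * chi_rho(C) * conj(chi(C)) with |G| = 8 for each irreducible chi in the table:
  <chi_rho, chi_1> = (1/8)[1*(11)*conj(1) + 1*(-1)*conj(1) + 2*(1)*conj(1) + 2*(3)*conj(1) + 2*(3)*conj(1)]
      = (1/8)[(11) + (-1) + (2) + (6) + (6)] = 24/8 = 3
  <chi_rho, chi_2> = (1/8)[1*(11)*conj(1) + 1*(-1)*conj(1) + 2*(1)*conj(1) + 2*(3)*conj(-1) + 2*(3)*conj(-1)]
      = (1/8)[(11) + (-1) + (2) + (-6) + (-6)] = 0/8 = 0
  <chi_rho, chi_3> = (1/8)[1*(11)*conj(1) + 1*(-1)*conj(1) + 2*(1)*conj(-1) + 2*(3)*conj(1) + 2*(3)*conj(-1)]
      = (1/8)[(11) + (-1) + (-2) + (6) + (-6)] = 8/8 = 1
  <chi_rho, chi_4> = (1/8)[1*(11)*conj(1) + 1*(-1)*conj(1) + 2*(1)*conj(-1) + 2*(3)*conj(-1) + 2*(3)*conj(1)]
      = (1/8)[(11) + (-1) + (-2) + (-6) + (6)] = 8/8 = 1
  <chi_rho, chi_5> = (1/8)[1*(11)*conj(2) + 1*(-1)*conj(-2) + 2*(1)*conj(0) + 2*(3)*conj(0) + 2*(3)*conj(0)]
      = (1/8)[(22) + (2) + (0) + (0) + (0)] = 24/8 = 3
Dimension check: dim(rho) = sum (mult * dim) = 3*1 + 0*1 + 1*1 + 1*1 + 3*2 = 11 = chi_rho(e) = 11.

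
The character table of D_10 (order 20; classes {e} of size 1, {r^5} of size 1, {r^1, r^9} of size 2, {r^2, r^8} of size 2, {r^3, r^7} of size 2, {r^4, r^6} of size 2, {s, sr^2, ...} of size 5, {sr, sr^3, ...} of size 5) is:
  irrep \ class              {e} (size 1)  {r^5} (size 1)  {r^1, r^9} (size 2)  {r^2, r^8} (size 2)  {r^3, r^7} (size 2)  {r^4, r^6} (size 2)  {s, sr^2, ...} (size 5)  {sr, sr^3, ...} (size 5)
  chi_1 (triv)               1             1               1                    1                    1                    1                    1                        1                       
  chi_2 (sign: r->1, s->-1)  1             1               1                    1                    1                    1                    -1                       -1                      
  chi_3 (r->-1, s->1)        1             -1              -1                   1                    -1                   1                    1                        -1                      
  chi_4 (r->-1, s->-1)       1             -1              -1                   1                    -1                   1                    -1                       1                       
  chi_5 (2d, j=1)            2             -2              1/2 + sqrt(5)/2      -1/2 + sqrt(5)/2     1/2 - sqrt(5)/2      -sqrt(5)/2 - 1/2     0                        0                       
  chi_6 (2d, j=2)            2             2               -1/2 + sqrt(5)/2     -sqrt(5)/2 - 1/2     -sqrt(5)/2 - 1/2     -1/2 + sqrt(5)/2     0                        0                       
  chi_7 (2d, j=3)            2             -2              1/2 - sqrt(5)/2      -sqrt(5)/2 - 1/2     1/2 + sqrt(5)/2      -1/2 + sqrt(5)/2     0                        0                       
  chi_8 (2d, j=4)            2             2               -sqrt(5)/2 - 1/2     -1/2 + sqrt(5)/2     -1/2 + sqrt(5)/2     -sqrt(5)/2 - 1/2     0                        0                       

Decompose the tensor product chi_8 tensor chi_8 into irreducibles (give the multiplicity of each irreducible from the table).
chi_8 tensor chi_8 = chi_1 + chi_2 + chi_6 (all other irreducibles have multiplicity 0).

Derivation: The character of a tensor product is the pointwise product (chi_8 * chi_8)(C) = chi_8(C) * chi_8(C):
  {e}: (2)*(2), {r^5}: (2)*(2), {r^1, r^9}: (-sqrt(5)/2 - 1/2)*(-sqrt(5)/2 - 1/2), {r^2, r^8}: (-1/2 + sqrt(5)/2)*(-1/2 + sqrt(5)/2), {r^3, r^7}: (-1/2 + sqrt(5)/2)*(-1/2 + sqrt(5)/2), {r^4, r^6}: (-sqrt(5)/2 - 1/2)*(-sqrt(5)/2 - 1/2), {s, sr^2, ...}: (0)*(0), {sr, sr^3, ...}: (0)*(0)
so (chi_8 * chi_8) takes values
  {e} -> 4, {r^5} -> 4, {r^1, r^9} -> sqrt(5)/2 + 3/2, {r^2, r^8} -> 3/2 - sqrt(5)/2, {r^3, r^7} -> 3/2 - sqrt(5)/2, {r^4, r^6} -> sqrt(5)/2 + 3/2, {s, sr^2, ...} -> 0, {sr, sr^3, ...} -> 0.
Now take the inner product of this character with each irreducible chi from the table, <chi_8*chi_8, chi> = (1/20) sum_C |C| (chi_8*chi_8)(C) conj(chi(C)):
  <chi_8*chi_8, chi_1> = (1/20)[1*(4)*conj(1) + 1*(4)*conj(1) + 2*(sqrt(5)/2 + 3/2)*conj(1) + 2*(3/2 - sqrt(5)/2)*conj(1) + 2*(3/2 - sqrt(5)/2)*conj(1) + 2*(sqrt(5)/2 + 3/2)*conj(1) + 5*(0)*conj(1) + 5*(0)*conj(1)]
      = (1/20)[(4) + (4) + (sqrt(5) + 3) + (3 - sqrt(5)) + (3 - sqrt(5)) + (sqrt(5) + 3) + (0) + (0)] = 20/20 = 1
  <chi_8*chi_8, chi_2> = (1/20)[1*(4)*conj(1) + 1*(4)*conj(1) + 2*(sqrt(5)/2 + 3/2)*conj(1) + 2*(3/2 - sqrt(5)/2)*conj(1) + 2*(3/2 - sqrt(5)/2)*conj(1) + 2*(sqrt(5)/2 + 3/2)*conj(1) + 5*(0)*conj(-1) + 5*(0)*conj(-1)]
      = (1/20)[(4) + (4) + (sqrt(5) + 3) + (3 - sqrt(5)) + (3 - sqrt(5)) + (sqrt(5) + 3) + (0) + (0)] = 20/20 = 1
  <chi_8*chi_8, chi_3> = (1/20)[1*(4)*conj(1) + 1*(4)*conj(-1) + 2*(sqrt(5)/2 + 3/2)*conj(-1) + 2*(3/2 - sqrt(5)/2)*conj(1) + 2*(3/2 - sqrt(5)/2)*conj(-1) + 2*(sqrt(5)/2 + 3/2)*conj(1) + 5*(0)*conj(1) + 5*(0)*conj(-1)]
      = (1/20)[(4) + (-4) + (-3 - sqrt(5)) + (3 - sqrt(5)) + (-3 + sqrt(5)) + (sqrt(5) + 3) + (0) + (0)] = 0/20 = 0
  <chi_8*chi_8, chi_4> = (1/20)[1*(4)*conj(1) + 1*(4)*conj(-1) + 2*(sqrt(5)/2 + 3/2)*conj(-1) + 2*(3/2 - sqrt(5)/2)*conj(1) + 2*(3/2 - sqrt(5)/2)*conj(-1) + 2*(sqrt(5)/2 + 3/2)*conj(1) + 5*(0)*conj(-1) + 5*(0)*conj(1)]
      = (1/20)[(4) + (-4) + (-3 - sqrt(5)) + (3 - sqrt(5)) + (-3 + sqrt(5)) + (sqrt(5) + 3) + (0) + (0)] = 0/20 = 0
  <chi_8*chi_8, chi_5> = (1/20)[1*(4)*conj(2) + 1*(4)*conj(-2) + 2*(sqrt(5)/2 + 3/2)*conj(1/2 + sqrt(5)/2) + 2*(3/2 - sqrt(5)/2)*conj(-1/2 + sqrt(5)/2) + 2*(3/2 - sqrt(5)/2)*conj(1/2 - sqrt(5)/2) + 2*(sqrt(5)/2 + 3/2)*conj(-sqrt(5)/2 - 1/2) + 5*(0)*conj(0) + 5*(0)*conj(0)]
      = (1/20)[(8) + (-8) + (4 + 2*sqrt(5)) + (-4 + 2*sqrt(5)) + (4 - 2*sqrt(5)) + (-2*sqrt(5) - 4) + (0) + (0)] = 0/20 = 0
  <chi_8*chi_8, chi_6> = (1/20)[1*(4)*conj(2) + 1*(4)*conj(2) + 2*(sqrt(5)/2 + 3/2)*conj(-1/2 + sqrt(5)/2) + 2*(3/2 - sqrt(5)/2)*conj(-sqrt(5)/2 - 1/2) + 2*(3/2 - sqrt(5)/2)*conj(-sqrt(5)/2 - 1/2) + 2*(sqrt(5)/2 + 3/2)*conj(-1/2 + sqrt(5)/2) + 5*(0)*conj(0) + 5*(0)*conj(0)]
      = (1/20)[(8) + (8) + (1 + sqrt(5)) + (1 - sqrt(5)) + (1 - sqrt(5)) + (1 + sqrt(5)) + (0) + (0)] = 20/20 = 1
  <chi_8*chi_8, chi_7> = (1/20)[1*(4)*conj(2) + 1*(4)*conj(-2) + 2*(sqrt(5)/2 + 3/2)*conj(1/2 - sqrt(5)/2) + 2*(3/2 - sqrt(5)/2)*conj(-sqrt(5)/2 - 1/2) + 2*(3/2 - sqrt(5)/2)*conj(1/2 + sqrt(5)/2) + 2*(sqrt(5)/2 + 3/2)*conj(-1/2 + sqrt(5)/2) + 5*(0)*conj(0) + 5*(0)*conj(0)]
      = (1/20)[(8) + (-8) + (-sqrt(5) - 1) + (1 - sqrt(5)) + (-1 + sqrt(5)) + (1 + sqrt(5)) + (0) + (0)] = 0/20 = 0
  <chi_8*chi_8, chi_8> = (1/20)[1*(4)*conj(2) + 1*(4)*conj(2) + 2*(sqrt(5)/2 + 3/2)*conj(-sqrt(5)/2 - 1/2) + 2*(3/2 - sqrt(5)/2)*conj(-1/2 + sqrt(5)/2) + 2*(3/2 - sqrt(5)/2)*conj(-1/2 + sqrt(5)/2) + 2*(sqrt(5)/2 + 3/2)*conj(-sqrt(5)/2 - 1/2) + 5*(0)*conj(0) + 5*(0)*conj(0)]
      = (1/20)[(8) + (8) + (-2*sqrt(5) - 4) + (-4 + 2*sqrt(5)) + (-4 + 2*sqrt(5)) + (-2*sqrt(5) - 4) + (0) + (0)] = 0/20 = 0
Hence the multiplicities are chi_1: 1, chi_2: 1, chi_6: 1. Dimension check: dim(chi_8)*dim(chi_8) = 2*2 = 4 and sum (mult * dim) = 1*1 + 1*1 + 1*2 = 4.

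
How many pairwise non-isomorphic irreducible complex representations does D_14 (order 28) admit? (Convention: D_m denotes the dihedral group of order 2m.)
10

Why: The number of irreducible complex representations of a finite group equals its number of conjugacy classes. D_14 has 10 conjugacy classes (n/2 + 3 for n even), so D_14 (order 28) has exactly 10 irreducible complex representations.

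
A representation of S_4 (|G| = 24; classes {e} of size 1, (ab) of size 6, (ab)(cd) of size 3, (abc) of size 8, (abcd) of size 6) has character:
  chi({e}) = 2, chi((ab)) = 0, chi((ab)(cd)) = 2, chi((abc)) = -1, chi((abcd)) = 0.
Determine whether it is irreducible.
Irreducible: <chi, chi> = 1.

<chi, chi> = (1/|G|) sum_C |C| * |chi(C)|^2 = (1/24)[1*|2|^2 + 6*|0|^2 + 3*|2|^2 + 8*|-1|^2 + 6*|0|^2]
  = (1/24)[(4) + (0) + (12) + (8) + (0)] = 24/24 = 1.
A character is irreducible iff <chi, chi> = 1, so this representation is irreducible.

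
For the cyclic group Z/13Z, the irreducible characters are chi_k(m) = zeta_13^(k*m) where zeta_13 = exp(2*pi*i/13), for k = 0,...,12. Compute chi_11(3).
chi_11(3) = zeta_13^33 = exp(-12*I*pi/13)

Why: chi_11(3) = zeta_13^(11*3) = zeta_13^33. Since zeta_13^13 = 1, this equals zeta_13^7 = exp(2*pi*i*7/13) = exp(-12*I*pi/13).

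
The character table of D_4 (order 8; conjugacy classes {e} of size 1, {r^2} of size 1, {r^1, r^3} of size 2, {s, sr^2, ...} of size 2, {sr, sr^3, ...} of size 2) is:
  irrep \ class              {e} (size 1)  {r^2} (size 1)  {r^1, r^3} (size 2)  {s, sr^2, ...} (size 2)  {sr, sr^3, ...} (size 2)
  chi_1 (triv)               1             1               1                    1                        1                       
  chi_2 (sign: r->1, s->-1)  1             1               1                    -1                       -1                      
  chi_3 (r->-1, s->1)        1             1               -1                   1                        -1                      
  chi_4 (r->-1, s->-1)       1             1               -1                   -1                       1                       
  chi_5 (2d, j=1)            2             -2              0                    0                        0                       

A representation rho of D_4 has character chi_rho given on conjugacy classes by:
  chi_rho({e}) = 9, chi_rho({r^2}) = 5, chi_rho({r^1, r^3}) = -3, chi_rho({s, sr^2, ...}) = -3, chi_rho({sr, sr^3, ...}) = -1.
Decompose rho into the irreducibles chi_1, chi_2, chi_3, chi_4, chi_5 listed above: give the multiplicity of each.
Multiplicities: chi_1: 0, chi_2: 2, chi_3: 2, chi_4: 3, chi_5: 1.

Explanation: Use <chi_rho, chi> = (1/|G|) sum_C |C| * chi_rho(C) * conj(chi(C)) with |G| = 8 for each irreducible chi in the table:
  <chi_rho, chi_1> = (1/8)[1*(9)*conj(1) + 1*(5)*conj(1) + 2*(-3)*conj(1) + 2*(-3)*conj(1) + 2*(-1)*conj(1)]
      = (1/8)[(9) + (5) + (-6) + (-6) + (-2)] = 0/8 = 0
  <chi_rho, chi_2> = (1/8)[1*(9)*conj(1) + 1*(5)*conj(1) + 2*(-3)*conj(1) + 2*(-3)*conj(-1) + 2*(-1)*conj(-1)]
      = (1/8)[(9) + (5) + (-6) + (6) + (2)] = 16/8 = 2
  <chi_rho, chi_3> = (1/8)[1*(9)*conj(1) + 1*(5)*conj(1) + 2*(-3)*conj(-1) + 2*(-3)*conj(1) + 2*(-1)*conj(-1)]
      = (1/8)[(9) + (5) + (6) + (-6) + (2)] = 16/8 = 2
  <chi_rho, chi_4> = (1/8)[1*(9)*conj(1) + 1*(5)*conj(1) + 2*(-3)*conj(-1) + 2*(-3)*conj(-1) + 2*(-1)*conj(1)]
      = (1/8)[(9) + (5) + (6) + (6) + (-2)] = 24/8 = 3
  <chi_rho, chi_5> = (1/8)[1*(9)*conj(2) + 1*(5)*conj(-2) + 2*(-3)*conj(0) + 2*(-3)*conj(0) + 2*(-1)*conj(0)]
      = (1/8)[(18) + (-10) + (0) + (0) + (0)] = 8/8 = 1
Dimension check: dim(rho) = sum (mult * dim) = 0*1 + 2*1 + 2*1 + 3*1 + 1*2 = 9 = chi_rho(e) = 9.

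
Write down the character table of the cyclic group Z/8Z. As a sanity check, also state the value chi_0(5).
Character table of Z/8Z (irreps indexed chi_0,...,chi_7 with chi_k(m) = zeta_8^(k*m), zeta_8 = exp(2*pi*i/8)):
  irrep \ class  {0} (size 1)  {1} (size 1)    {2} (size 1)  {3} (size 1)    {4} (size 1)  {5} (size 1)    {6} (size 1)  {7} (size 1)  
  chi_0          1             1               1             1               1             1               1             1             
  chi_1          1             exp(I*pi/4)     I             exp(3*I*pi/4)   -1            exp(-3*I*pi/4)  -I            exp(-I*pi/4)  
  chi_2          1             I               -1            -I              1             I               -1            -I            
  chi_3          1             exp(3*I*pi/4)   -I            exp(I*pi/4)     -1            exp(-I*pi/4)    I             exp(-3*I*pi/4)
  chi_4          1             -1              1             -1              1             -1              1             -1            
  chi_5          1             exp(-3*I*pi/4)  I             exp(-I*pi/4)    -1            exp(I*pi/4)     -I            exp(3*I*pi/4) 
  chi_6          1             -I              -1            I               1             -I              -1            I             
  chi_7          1             exp(-I*pi/4)    -I            exp(-3*I*pi/4)  -1            exp(3*I*pi/4)   I             exp(I*pi/4)   

Spot check: chi_0(5) = zeta_8^(0*5) = zeta_8^0 = 1.

Z/8Z is abelian, so all 8 irreducible complex representations are 1-dimensional. They are given by chi_k(m) = zeta_8^(k*m) for k = 0,...,7. Row orthogonality: sum_m chi_k(m) conj(chi_l(m)) = 8 * [k = l].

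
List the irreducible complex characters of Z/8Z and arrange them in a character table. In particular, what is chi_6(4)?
Character table of Z/8Z (irreps indexed chi_0,...,chi_7 with chi_k(m) = zeta_8^(k*m), zeta_8 = exp(2*pi*i/8)):
  irrep \ class  {0} (size 1)  {1} (size 1)    {2} (size 1)  {3} (size 1)    {4} (size 1)  {5} (size 1)    {6} (size 1)  {7} (size 1)  
  chi_0          1             1               1             1               1             1               1             1             
  chi_1          1             exp(I*pi/4)     I             exp(3*I*pi/4)   -1            exp(-3*I*pi/4)  -I            exp(-I*pi/4)  
  chi_2          1             I               -1            -I              1             I               -1            -I            
  chi_3          1             exp(3*I*pi/4)   -I            exp(I*pi/4)     -1            exp(-I*pi/4)    I             exp(-3*I*pi/4)
  chi_4          1             -1              1             -1              1             -1              1             -1            
  chi_5          1             exp(-3*I*pi/4)  I             exp(-I*pi/4)    -1            exp(I*pi/4)     -I            exp(3*I*pi/4) 
  chi_6          1             -I              -1            I               1             -I              -1            I             
  chi_7          1             exp(-I*pi/4)    -I            exp(-3*I*pi/4)  -1            exp(3*I*pi/4)   I             exp(I*pi/4)   

Spot check: chi_6(4) = zeta_8^(6*4) = zeta_8^24 = 1.

Why: Z/8Z is abelian, so all 8 irreducible complex representations are 1-dimensional. They are given by chi_k(m) = zeta_8^(k*m) for k = 0,...,7. Row orthogonality: sum_m chi_k(m) conj(chi_l(m)) = 8 * [k = l].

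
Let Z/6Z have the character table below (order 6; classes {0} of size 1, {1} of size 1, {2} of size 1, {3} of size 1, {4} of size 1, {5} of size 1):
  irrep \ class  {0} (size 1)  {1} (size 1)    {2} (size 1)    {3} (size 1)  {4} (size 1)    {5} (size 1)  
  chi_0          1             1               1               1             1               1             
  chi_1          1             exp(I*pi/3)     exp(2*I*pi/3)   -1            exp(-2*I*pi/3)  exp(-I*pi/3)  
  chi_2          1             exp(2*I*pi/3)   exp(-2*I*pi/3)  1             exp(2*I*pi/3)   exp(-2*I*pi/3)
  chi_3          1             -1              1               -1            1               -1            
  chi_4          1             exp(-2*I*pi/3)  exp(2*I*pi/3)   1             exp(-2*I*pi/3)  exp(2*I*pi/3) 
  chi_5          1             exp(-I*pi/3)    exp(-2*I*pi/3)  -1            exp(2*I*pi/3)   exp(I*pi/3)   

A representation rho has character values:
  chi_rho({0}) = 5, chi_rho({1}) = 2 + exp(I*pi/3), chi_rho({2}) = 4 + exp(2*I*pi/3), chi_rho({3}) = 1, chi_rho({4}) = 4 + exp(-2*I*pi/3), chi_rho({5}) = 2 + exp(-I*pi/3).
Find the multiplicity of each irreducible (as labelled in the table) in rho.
Multiplicities: chi_0: 3, chi_1: 1, chi_2: 0, chi_3: 1, chi_4: 0, chi_5: 0.

Argument: Use <chi_rho, chi> = (1/|G|) sum_C |C| * chi_rho(C) * conj(chi(C)) with |G| = 6 for each irreducible chi in the table:
  <chi_rho, chi_0> = (1/6)[1*(5)*conj(1) + 1*(2 + exp(I*pi/3))*conj(1) + 1*(4 + exp(2*I*pi/3))*conj(1) + 1*(1)*conj(1) + 1*(4 + exp(-2*I*pi/3))*conj(1) + 1*(2 + exp(-I*pi/3))*conj(1)]
      = (1/6)[(5) + (2 + exp(I*pi/3)) + (4 + exp(2*I*pi/3)) + (1) + (4 + exp(-2*I*pi/3)) + (2 + exp(-I*pi/3))] = 18/6 = 3
  <chi_rho, chi_1> = (1/6)[1*(5)*conj(1) + 1*(2 + exp(I*pi/3))*conj(exp(I*pi/3)) + 1*(4 + exp(2*I*pi/3))*conj(exp(2*I*pi/3)) + 1*(1)*conj(-1) + 1*(4 + exp(-2*I*pi/3))*conj(exp(-2*I*pi/3)) + 1*(2 + exp(-I*pi/3))*conj(exp(-I*pi/3))]
      = (1/6)[(5) + (1 + 2*exp(-I*pi/3)) + (1 + 4*exp(-2*I*pi/3)) + (-1) + (1 + 4*exp(2*I*pi/3)) + (1 + 2*exp(I*pi/3))] = 6/6 = 1
  <chi_rho, chi_2> = (1/6)[1*(5)*conj(1) + 1*(2 + exp(I*pi/3))*conj(exp(2*I*pi/3)) + 1*(4 + exp(2*I*pi/3))*conj(exp(-2*I*pi/3)) + 1*(1)*conj(1) + 1*(4 + exp(-2*I*pi/3))*conj(exp(2*I*pi/3)) + 1*(2 + exp(-I*pi/3))*conj(exp(-2*I*pi/3))]
      = (1/6)[(5) + (2*exp(-2*I*pi/3) + exp(-I*pi/3)) + (exp(-2*I*pi/3) + 4*exp(2*I*pi/3)) + (1) + (4*exp(-2*I*pi/3) + exp(2*I*pi/3)) + (exp(I*pi/3) + 2*exp(2*I*pi/3))] = 0/6 = 0
  <chi_rho, chi_3> = (1/6)[1*(5)*conj(1) + 1*(2 + exp(I*pi/3))*conj(-1) + 1*(4 + exp(2*I*pi/3))*conj(1) + 1*(1)*conj(-1) + 1*(4 + exp(-2*I*pi/3))*conj(1) + 1*(2 + exp(-I*pi/3))*conj(-1)]
      = (1/6)[(5) + (-2 - exp(I*pi/3)) + (4 + exp(2*I*pi/3)) + (-1) + (4 + exp(-2*I*pi/3)) + (-2 - exp(-I*pi/3))] = 6/6 = 1
  <chi_rho, chi_4> = (1/6)[1*(5)*conj(1) + 1*(2 + exp(I*pi/3))*conj(exp(-2*I*pi/3)) + 1*(4 + exp(2*I*pi/3))*conj(exp(2*I*pi/3)) + 1*(1)*conj(1) + 1*(4 + exp(-2*I*pi/3))*conj(exp(-2*I*pi/3)) + 1*(2 + exp(-I*pi/3))*conj(exp(2*I*pi/3))]
      = (1/6)[(5) + (-1 + 2*exp(2*I*pi/3)) + (1 + 4*exp(-2*I*pi/3)) + (1) + (1 + 4*exp(2*I*pi/3)) + (-1 + 2*exp(-2*I*pi/3))] = 0/6 = 0
  <chi_rho, chi_5> = (1/6)[1*(5)*conj(1) + 1*(2 + exp(I*pi/3))*conj(exp(-I*pi/3)) + 1*(4 + exp(2*I*pi/3))*conj(exp(-2*I*pi/3)) + 1*(1)*conj(-1) + 1*(4 + exp(-2*I*pi/3))*conj(exp(2*I*pi/3)) + 1*(2 + exp(-I*pi/3))*conj(exp(I*pi/3))]
      = (1/6)[(5) + (exp(2*I*pi/3) + 2*exp(I*pi/3)) + (exp(-2*I*pi/3) + 4*exp(2*I*pi/3)) + (-1) + (4*exp(-2*I*pi/3) + exp(2*I*pi/3)) + (2*exp(-I*pi/3) + exp(-2*I*pi/3))] = 0/6 = 0
(Exp terms are combined using exp(i*s)*conj(exp(i*t)) = exp(i*(s-t)), and sums of them are collapsed using the identity that for every m > 1 the m distinct m-th roots of unity sum to 0, e.g. 1 + exp(2*I*pi/3) + exp(-2*I*pi/3) = 0.)
Dimension check: dim(rho) = sum (mult * dim) = 3*1 + 1*1 + 0*1 + 1*1 + 0*1 + 0*1 = 5 = chi_rho(e) = 5.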